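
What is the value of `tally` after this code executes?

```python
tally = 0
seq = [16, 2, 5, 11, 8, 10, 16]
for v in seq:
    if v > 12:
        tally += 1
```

Let's trace through this code step by step.

Initialize: tally = 0
Initialize: seq = [16, 2, 5, 11, 8, 10, 16]
Entering loop: for v in seq:

After execution: tally = 2
2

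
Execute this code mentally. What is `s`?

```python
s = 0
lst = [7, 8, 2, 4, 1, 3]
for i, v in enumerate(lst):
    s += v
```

Let's trace through this code step by step.

Initialize: s = 0
Initialize: lst = [7, 8, 2, 4, 1, 3]
Entering loop: for i, v in enumerate(lst):

After execution: s = 25
25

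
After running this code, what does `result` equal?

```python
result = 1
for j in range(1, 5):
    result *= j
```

Let's trace through this code step by step.

Initialize: result = 1
Entering loop: for j in range(1, 5):

After execution: result = 24
24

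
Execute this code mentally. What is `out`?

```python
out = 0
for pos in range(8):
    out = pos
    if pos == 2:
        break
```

Let's trace through this code step by step.

Initialize: out = 0
Entering loop: for pos in range(8):

After execution: out = 2
2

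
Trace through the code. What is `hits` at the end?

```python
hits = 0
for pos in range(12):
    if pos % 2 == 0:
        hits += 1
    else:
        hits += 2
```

Let's trace through this code step by step.

Initialize: hits = 0
Entering loop: for pos in range(12):

After execution: hits = 18
18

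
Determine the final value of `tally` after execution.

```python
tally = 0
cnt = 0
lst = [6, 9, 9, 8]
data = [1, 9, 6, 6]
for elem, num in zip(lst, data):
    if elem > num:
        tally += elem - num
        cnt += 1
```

Let's trace through this code step by step.

Initialize: tally = 0
Initialize: cnt = 0
Initialize: lst = [6, 9, 9, 8]
Initialize: data = [1, 9, 6, 6]
Entering loop: for elem, num in zip(lst, data):

After execution: tally = 10
10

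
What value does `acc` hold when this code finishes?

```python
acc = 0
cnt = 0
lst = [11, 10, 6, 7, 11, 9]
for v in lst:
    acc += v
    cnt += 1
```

Let's trace through this code step by step.

Initialize: acc = 0
Initialize: cnt = 0
Initialize: lst = [11, 10, 6, 7, 11, 9]
Entering loop: for v in lst:

After execution: acc = 54
54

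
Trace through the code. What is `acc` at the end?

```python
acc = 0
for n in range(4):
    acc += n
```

Let's trace through this code step by step.

Initialize: acc = 0
Entering loop: for n in range(4):

After execution: acc = 6
6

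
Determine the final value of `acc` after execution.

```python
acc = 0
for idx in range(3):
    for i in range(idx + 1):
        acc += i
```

Let's trace through this code step by step.

Initialize: acc = 0
Entering loop: for idx in range(3):

After execution: acc = 4
4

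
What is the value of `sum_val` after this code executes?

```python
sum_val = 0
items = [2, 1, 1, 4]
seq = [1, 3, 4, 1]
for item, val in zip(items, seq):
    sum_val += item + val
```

Let's trace through this code step by step.

Initialize: sum_val = 0
Initialize: items = [2, 1, 1, 4]
Initialize: seq = [1, 3, 4, 1]
Entering loop: for item, val in zip(items, seq):

After execution: sum_val = 17
17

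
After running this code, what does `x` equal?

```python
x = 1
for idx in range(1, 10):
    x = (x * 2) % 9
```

Let's trace through this code step by step.

Initialize: x = 1
Entering loop: for idx in range(1, 10):

After execution: x = 8
8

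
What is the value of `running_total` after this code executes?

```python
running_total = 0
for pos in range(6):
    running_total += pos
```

Let's trace through this code step by step.

Initialize: running_total = 0
Entering loop: for pos in range(6):

After execution: running_total = 15
15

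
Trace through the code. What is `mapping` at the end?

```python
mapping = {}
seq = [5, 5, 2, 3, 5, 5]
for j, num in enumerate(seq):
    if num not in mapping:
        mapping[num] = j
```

Let's trace through this code step by step.

Initialize: mapping = {}
Initialize: seq = [5, 5, 2, 3, 5, 5]
Entering loop: for j, num in enumerate(seq):

After execution: mapping = {5: 0, 2: 2, 3: 3}
{5: 0, 2: 2, 3: 3}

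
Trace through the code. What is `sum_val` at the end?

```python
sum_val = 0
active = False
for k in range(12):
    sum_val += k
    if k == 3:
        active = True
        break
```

Let's trace through this code step by step.

Initialize: sum_val = 0
Initialize: active = False
Entering loop: for k in range(12):

After execution: sum_val = 6
6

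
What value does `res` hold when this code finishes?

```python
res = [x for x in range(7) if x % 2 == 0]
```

Let's trace through this code step by step.

Initialize: res = [x for x in range(7) if x % 2 == 0]

After execution: res = [0, 2, 4, 6]
[0, 2, 4, 6]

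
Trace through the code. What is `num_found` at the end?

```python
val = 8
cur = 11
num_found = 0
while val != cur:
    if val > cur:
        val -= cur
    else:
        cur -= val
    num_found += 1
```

Let's trace through this code step by step.

Initialize: val = 8
Initialize: cur = 11
Initialize: num_found = 0
Entering loop: while val != cur:

After execution: num_found = 5
5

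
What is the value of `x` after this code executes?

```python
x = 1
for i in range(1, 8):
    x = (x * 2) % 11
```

Let's trace through this code step by step.

Initialize: x = 1
Entering loop: for i in range(1, 8):

After execution: x = 7
7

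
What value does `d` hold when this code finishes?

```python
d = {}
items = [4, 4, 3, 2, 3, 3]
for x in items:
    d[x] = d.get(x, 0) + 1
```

Let's trace through this code step by step.

Initialize: d = {}
Initialize: items = [4, 4, 3, 2, 3, 3]
Entering loop: for x in items:

After execution: d = {4: 2, 3: 3, 2: 1}
{4: 2, 3: 3, 2: 1}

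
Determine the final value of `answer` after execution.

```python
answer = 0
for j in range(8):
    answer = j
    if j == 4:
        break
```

Let's trace through this code step by step.

Initialize: answer = 0
Entering loop: for j in range(8):

After execution: answer = 4
4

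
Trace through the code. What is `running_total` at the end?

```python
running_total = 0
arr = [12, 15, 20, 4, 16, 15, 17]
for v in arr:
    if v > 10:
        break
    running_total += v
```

Let's trace through this code step by step.

Initialize: running_total = 0
Initialize: arr = [12, 15, 20, 4, 16, 15, 17]
Entering loop: for v in arr:

After execution: running_total = 0
0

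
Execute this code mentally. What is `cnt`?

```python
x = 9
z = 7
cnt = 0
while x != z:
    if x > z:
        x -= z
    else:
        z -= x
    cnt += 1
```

Let's trace through this code step by step.

Initialize: x = 9
Initialize: z = 7
Initialize: cnt = 0
Entering loop: while x != z:

After execution: cnt = 5
5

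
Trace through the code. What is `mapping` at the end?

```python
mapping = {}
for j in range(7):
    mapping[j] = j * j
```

Let's trace through this code step by step.

Initialize: mapping = {}
Entering loop: for j in range(7):

After execution: mapping = {0: 0, 1: 1, 2: 4, 3: 9, 4: 16, 5: 25, 6: 36}
{0: 0, 1: 1, 2: 4, 3: 9, 4: 16, 5: 25, 6: 36}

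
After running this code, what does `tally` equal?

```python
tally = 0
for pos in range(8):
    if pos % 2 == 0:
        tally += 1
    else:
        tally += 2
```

Let's trace through this code step by step.

Initialize: tally = 0
Entering loop: for pos in range(8):

After execution: tally = 12
12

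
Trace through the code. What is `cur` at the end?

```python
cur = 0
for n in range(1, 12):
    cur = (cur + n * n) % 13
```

Let's trace through this code step by step.

Initialize: cur = 0
Entering loop: for n in range(1, 12):

After execution: cur = 12
12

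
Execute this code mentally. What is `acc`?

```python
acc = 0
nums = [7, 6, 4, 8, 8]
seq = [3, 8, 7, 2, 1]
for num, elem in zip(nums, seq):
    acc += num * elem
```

Let's trace through this code step by step.

Initialize: acc = 0
Initialize: nums = [7, 6, 4, 8, 8]
Initialize: seq = [3, 8, 7, 2, 1]
Entering loop: for num, elem in zip(nums, seq):

After execution: acc = 121
121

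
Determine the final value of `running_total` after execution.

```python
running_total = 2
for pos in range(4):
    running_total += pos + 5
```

Let's trace through this code step by step.

Initialize: running_total = 2
Entering loop: for pos in range(4):

After execution: running_total = 28
28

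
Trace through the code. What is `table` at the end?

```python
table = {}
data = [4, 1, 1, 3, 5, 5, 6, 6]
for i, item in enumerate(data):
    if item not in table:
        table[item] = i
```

Let's trace through this code step by step.

Initialize: table = {}
Initialize: data = [4, 1, 1, 3, 5, 5, 6, 6]
Entering loop: for i, item in enumerate(data):

After execution: table = {4: 0, 1: 1, 3: 3, 5: 4, 6: 6}
{4: 0, 1: 1, 3: 3, 5: 4, 6: 6}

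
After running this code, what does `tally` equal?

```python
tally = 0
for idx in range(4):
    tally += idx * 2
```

Let's trace through this code step by step.

Initialize: tally = 0
Entering loop: for idx in range(4):

After execution: tally = 12
12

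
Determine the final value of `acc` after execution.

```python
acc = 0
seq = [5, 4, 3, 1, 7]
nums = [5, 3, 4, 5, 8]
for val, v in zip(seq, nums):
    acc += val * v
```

Let's trace through this code step by step.

Initialize: acc = 0
Initialize: seq = [5, 4, 3, 1, 7]
Initialize: nums = [5, 3, 4, 5, 8]
Entering loop: for val, v in zip(seq, nums):

After execution: acc = 110
110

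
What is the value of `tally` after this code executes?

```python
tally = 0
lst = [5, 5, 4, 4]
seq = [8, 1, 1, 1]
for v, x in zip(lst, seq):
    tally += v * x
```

Let's trace through this code step by step.

Initialize: tally = 0
Initialize: lst = [5, 5, 4, 4]
Initialize: seq = [8, 1, 1, 1]
Entering loop: for v, x in zip(lst, seq):

After execution: tally = 53
53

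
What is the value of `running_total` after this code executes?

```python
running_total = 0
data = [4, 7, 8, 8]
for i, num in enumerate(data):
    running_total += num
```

Let's trace through this code step by step.

Initialize: running_total = 0
Initialize: data = [4, 7, 8, 8]
Entering loop: for i, num in enumerate(data):

After execution: running_total = 27
27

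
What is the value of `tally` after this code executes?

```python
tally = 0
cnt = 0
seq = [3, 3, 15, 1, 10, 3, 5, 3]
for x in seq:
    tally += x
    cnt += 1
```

Let's trace through this code step by step.

Initialize: tally = 0
Initialize: cnt = 0
Initialize: seq = [3, 3, 15, 1, 10, 3, 5, 3]
Entering loop: for x in seq:

After execution: tally = 43
43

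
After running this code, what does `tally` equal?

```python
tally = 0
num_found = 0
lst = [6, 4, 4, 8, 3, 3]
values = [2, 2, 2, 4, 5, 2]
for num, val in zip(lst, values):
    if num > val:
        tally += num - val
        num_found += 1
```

Let's trace through this code step by step.

Initialize: tally = 0
Initialize: num_found = 0
Initialize: lst = [6, 4, 4, 8, 3, 3]
Initialize: values = [2, 2, 2, 4, 5, 2]
Entering loop: for num, val in zip(lst, values):

After execution: tally = 13
13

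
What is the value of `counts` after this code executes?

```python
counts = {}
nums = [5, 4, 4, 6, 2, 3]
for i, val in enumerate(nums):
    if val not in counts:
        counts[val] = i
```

Let's trace through this code step by step.

Initialize: counts = {}
Initialize: nums = [5, 4, 4, 6, 2, 3]
Entering loop: for i, val in enumerate(nums):

After execution: counts = {5: 0, 4: 1, 6: 3, 2: 4, 3: 5}
{5: 0, 4: 1, 6: 3, 2: 4, 3: 5}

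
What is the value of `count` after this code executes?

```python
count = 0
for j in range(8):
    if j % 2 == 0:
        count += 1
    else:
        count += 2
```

Let's trace through this code step by step.

Initialize: count = 0
Entering loop: for j in range(8):

After execution: count = 12
12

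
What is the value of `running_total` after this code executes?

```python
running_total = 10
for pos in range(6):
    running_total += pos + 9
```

Let's trace through this code step by step.

Initialize: running_total = 10
Entering loop: for pos in range(6):

After execution: running_total = 79
79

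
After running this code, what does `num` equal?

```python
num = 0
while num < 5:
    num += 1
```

Let's trace through this code step by step.

Initialize: num = 0
Entering loop: while num < 5:

After execution: num = 5
5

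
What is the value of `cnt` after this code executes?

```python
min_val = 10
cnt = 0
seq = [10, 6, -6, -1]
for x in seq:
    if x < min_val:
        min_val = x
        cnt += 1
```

Let's trace through this code step by step.

Initialize: min_val = 10
Initialize: cnt = 0
Initialize: seq = [10, 6, -6, -1]
Entering loop: for x in seq:

After execution: cnt = 2
2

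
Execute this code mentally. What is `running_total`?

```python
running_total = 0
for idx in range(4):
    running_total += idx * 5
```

Let's trace through this code step by step.

Initialize: running_total = 0
Entering loop: for idx in range(4):

After execution: running_total = 30
30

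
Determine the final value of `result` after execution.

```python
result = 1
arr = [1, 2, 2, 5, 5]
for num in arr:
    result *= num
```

Let's trace through this code step by step.

Initialize: result = 1
Initialize: arr = [1, 2, 2, 5, 5]
Entering loop: for num in arr:

After execution: result = 100
100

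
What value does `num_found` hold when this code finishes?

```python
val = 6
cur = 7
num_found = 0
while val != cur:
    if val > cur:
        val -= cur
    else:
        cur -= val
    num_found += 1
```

Let's trace through this code step by step.

Initialize: val = 6
Initialize: cur = 7
Initialize: num_found = 0
Entering loop: while val != cur:

After execution: num_found = 6
6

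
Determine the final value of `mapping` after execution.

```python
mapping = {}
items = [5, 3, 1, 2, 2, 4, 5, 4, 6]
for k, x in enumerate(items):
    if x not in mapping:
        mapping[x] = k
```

Let's trace through this code step by step.

Initialize: mapping = {}
Initialize: items = [5, 3, 1, 2, 2, 4, 5, 4, 6]
Entering loop: for k, x in enumerate(items):

After execution: mapping = {5: 0, 3: 1, 1: 2, 2: 3, 4: 5, 6: 8}
{5: 0, 3: 1, 1: 2, 2: 3, 4: 5, 6: 8}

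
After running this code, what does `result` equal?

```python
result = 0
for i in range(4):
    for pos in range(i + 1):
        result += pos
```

Let's trace through this code step by step.

Initialize: result = 0
Entering loop: for i in range(4):

After execution: result = 10
10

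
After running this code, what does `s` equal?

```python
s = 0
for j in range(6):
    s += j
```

Let's trace through this code step by step.

Initialize: s = 0
Entering loop: for j in range(6):

After execution: s = 15
15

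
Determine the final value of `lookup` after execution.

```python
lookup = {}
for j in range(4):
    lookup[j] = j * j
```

Let's trace through this code step by step.

Initialize: lookup = {}
Entering loop: for j in range(4):

After execution: lookup = {0: 0, 1: 1, 2: 4, 3: 9}
{0: 0, 1: 1, 2: 4, 3: 9}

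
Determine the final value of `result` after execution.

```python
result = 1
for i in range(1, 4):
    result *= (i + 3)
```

Let's trace through this code step by step.

Initialize: result = 1
Entering loop: for i in range(1, 4):

After execution: result = 120
120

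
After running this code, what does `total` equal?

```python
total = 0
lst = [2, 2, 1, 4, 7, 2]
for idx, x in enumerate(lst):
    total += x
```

Let's trace through this code step by step.

Initialize: total = 0
Initialize: lst = [2, 2, 1, 4, 7, 2]
Entering loop: for idx, x in enumerate(lst):

After execution: total = 18
18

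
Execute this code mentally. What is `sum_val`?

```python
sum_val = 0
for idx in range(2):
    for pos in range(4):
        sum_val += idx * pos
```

Let's trace through this code step by step.

Initialize: sum_val = 0
Entering loop: for idx in range(2):

After execution: sum_val = 6
6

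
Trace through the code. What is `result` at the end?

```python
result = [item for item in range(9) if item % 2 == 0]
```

Let's trace through this code step by step.

Initialize: result = [item for item in range(9) if item % 2 == 0]

After execution: result = [0, 2, 4, 6, 8]
[0, 2, 4, 6, 8]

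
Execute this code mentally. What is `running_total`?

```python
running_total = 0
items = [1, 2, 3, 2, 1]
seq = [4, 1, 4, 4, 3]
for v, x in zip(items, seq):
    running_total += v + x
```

Let's trace through this code step by step.

Initialize: running_total = 0
Initialize: items = [1, 2, 3, 2, 1]
Initialize: seq = [4, 1, 4, 4, 3]
Entering loop: for v, x in zip(items, seq):

After execution: running_total = 25
25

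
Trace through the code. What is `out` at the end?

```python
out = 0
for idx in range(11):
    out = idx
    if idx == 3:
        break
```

Let's trace through this code step by step.

Initialize: out = 0
Entering loop: for idx in range(11):

After execution: out = 3
3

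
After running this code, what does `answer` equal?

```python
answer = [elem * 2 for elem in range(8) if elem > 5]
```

Let's trace through this code step by step.

Initialize: answer = [elem * 2 for elem in range(8) if elem > 5]

After execution: answer = [12, 14]
[12, 14]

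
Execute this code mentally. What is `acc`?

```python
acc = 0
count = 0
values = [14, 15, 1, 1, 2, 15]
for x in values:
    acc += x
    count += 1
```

Let's trace through this code step by step.

Initialize: acc = 0
Initialize: count = 0
Initialize: values = [14, 15, 1, 1, 2, 15]
Entering loop: for x in values:

After execution: acc = 48
48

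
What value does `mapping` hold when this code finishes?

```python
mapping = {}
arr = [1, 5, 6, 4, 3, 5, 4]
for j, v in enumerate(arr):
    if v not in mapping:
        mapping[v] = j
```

Let's trace through this code step by step.

Initialize: mapping = {}
Initialize: arr = [1, 5, 6, 4, 3, 5, 4]
Entering loop: for j, v in enumerate(arr):

After execution: mapping = {1: 0, 5: 1, 6: 2, 4: 3, 3: 4}
{1: 0, 5: 1, 6: 2, 4: 3, 3: 4}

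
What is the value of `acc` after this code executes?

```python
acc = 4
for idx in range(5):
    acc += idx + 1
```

Let's trace through this code step by step.

Initialize: acc = 4
Entering loop: for idx in range(5):

After execution: acc = 19
19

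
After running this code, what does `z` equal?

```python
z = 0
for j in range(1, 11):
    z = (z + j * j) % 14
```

Let's trace through this code step by step.

Initialize: z = 0
Entering loop: for j in range(1, 11):

After execution: z = 7
7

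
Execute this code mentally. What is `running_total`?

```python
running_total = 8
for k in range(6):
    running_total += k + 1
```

Let's trace through this code step by step.

Initialize: running_total = 8
Entering loop: for k in range(6):

After execution: running_total = 29
29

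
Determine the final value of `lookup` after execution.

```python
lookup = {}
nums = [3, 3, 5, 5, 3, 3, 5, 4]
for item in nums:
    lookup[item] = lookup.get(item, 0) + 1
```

Let's trace through this code step by step.

Initialize: lookup = {}
Initialize: nums = [3, 3, 5, 5, 3, 3, 5, 4]
Entering loop: for item in nums:

After execution: lookup = {3: 4, 5: 3, 4: 1}
{3: 4, 5: 3, 4: 1}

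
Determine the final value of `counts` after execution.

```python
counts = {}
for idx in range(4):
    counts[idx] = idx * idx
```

Let's trace through this code step by step.

Initialize: counts = {}
Entering loop: for idx in range(4):

After execution: counts = {0: 0, 1: 1, 2: 4, 3: 9}
{0: 0, 1: 1, 2: 4, 3: 9}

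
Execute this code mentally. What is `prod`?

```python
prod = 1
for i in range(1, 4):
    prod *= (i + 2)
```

Let's trace through this code step by step.

Initialize: prod = 1
Entering loop: for i in range(1, 4):

After execution: prod = 60
60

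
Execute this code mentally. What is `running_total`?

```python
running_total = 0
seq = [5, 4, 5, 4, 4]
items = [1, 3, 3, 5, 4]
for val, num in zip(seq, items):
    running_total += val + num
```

Let's trace through this code step by step.

Initialize: running_total = 0
Initialize: seq = [5, 4, 5, 4, 4]
Initialize: items = [1, 3, 3, 5, 4]
Entering loop: for val, num in zip(seq, items):

After execution: running_total = 38
38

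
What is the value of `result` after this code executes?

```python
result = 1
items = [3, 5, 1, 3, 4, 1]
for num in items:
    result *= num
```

Let's trace through this code step by step.

Initialize: result = 1
Initialize: items = [3, 5, 1, 3, 4, 1]
Entering loop: for num in items:

After execution: result = 180
180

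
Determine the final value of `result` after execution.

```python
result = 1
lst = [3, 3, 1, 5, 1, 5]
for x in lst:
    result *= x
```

Let's trace through this code step by step.

Initialize: result = 1
Initialize: lst = [3, 3, 1, 5, 1, 5]
Entering loop: for x in lst:

After execution: result = 225
225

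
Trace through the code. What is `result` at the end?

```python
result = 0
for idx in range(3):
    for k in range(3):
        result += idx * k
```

Let's trace through this code step by step.

Initialize: result = 0
Entering loop: for idx in range(3):

After execution: result = 9
9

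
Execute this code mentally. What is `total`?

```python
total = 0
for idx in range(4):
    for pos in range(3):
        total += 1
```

Let's trace through this code step by step.

Initialize: total = 0
Entering loop: for idx in range(4):

After execution: total = 12
12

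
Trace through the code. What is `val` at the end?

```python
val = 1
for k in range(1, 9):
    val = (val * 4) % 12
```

Let's trace through this code step by step.

Initialize: val = 1
Entering loop: for k in range(1, 9):

After execution: val = 4
4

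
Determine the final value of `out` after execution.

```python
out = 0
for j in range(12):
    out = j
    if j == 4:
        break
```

Let's trace through this code step by step.

Initialize: out = 0
Entering loop: for j in range(12):

After execution: out = 4
4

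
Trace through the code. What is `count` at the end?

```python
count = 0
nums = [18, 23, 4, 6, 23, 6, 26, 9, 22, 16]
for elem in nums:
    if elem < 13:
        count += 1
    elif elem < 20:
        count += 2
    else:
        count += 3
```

Let's trace through this code step by step.

Initialize: count = 0
Initialize: nums = [18, 23, 4, 6, 23, 6, 26, 9, 22, 16]
Entering loop: for elem in nums:

After execution: count = 20
20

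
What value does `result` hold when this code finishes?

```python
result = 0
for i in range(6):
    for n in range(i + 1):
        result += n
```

Let's trace through this code step by step.

Initialize: result = 0
Entering loop: for i in range(6):

After execution: result = 35
35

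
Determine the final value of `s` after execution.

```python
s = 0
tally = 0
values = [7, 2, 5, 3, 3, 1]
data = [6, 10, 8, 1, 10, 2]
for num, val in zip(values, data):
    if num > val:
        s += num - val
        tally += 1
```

Let's trace through this code step by step.

Initialize: s = 0
Initialize: tally = 0
Initialize: values = [7, 2, 5, 3, 3, 1]
Initialize: data = [6, 10, 8, 1, 10, 2]
Entering loop: for num, val in zip(values, data):

After execution: s = 3
3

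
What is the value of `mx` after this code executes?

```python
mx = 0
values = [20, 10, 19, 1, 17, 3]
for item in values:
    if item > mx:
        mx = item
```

Let's trace through this code step by step.

Initialize: mx = 0
Initialize: values = [20, 10, 19, 1, 17, 3]
Entering loop: for item in values:

After execution: mx = 20
20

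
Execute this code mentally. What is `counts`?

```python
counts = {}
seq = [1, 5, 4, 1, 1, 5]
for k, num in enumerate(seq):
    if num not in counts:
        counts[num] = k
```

Let's trace through this code step by step.

Initialize: counts = {}
Initialize: seq = [1, 5, 4, 1, 1, 5]
Entering loop: for k, num in enumerate(seq):

After execution: counts = {1: 0, 5: 1, 4: 2}
{1: 0, 5: 1, 4: 2}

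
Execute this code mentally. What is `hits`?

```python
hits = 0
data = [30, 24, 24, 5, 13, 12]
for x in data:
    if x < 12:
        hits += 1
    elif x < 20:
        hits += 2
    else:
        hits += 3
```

Let's trace through this code step by step.

Initialize: hits = 0
Initialize: data = [30, 24, 24, 5, 13, 12]
Entering loop: for x in data:

After execution: hits = 14
14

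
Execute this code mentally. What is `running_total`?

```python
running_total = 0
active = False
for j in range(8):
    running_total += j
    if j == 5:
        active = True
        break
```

Let's trace through this code step by step.

Initialize: running_total = 0
Initialize: active = False
Entering loop: for j in range(8):

After execution: running_total = 15
15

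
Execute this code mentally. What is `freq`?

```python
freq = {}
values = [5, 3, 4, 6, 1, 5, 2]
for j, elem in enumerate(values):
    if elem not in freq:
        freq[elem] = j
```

Let's trace through this code step by step.

Initialize: freq = {}
Initialize: values = [5, 3, 4, 6, 1, 5, 2]
Entering loop: for j, elem in enumerate(values):

After execution: freq = {5: 0, 3: 1, 4: 2, 6: 3, 1: 4, 2: 6}
{5: 0, 3: 1, 4: 2, 6: 3, 1: 4, 2: 6}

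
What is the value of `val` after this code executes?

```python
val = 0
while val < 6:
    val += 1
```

Let's trace through this code step by step.

Initialize: val = 0
Entering loop: while val < 6:

After execution: val = 6
6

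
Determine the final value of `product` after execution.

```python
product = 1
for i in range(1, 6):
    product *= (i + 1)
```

Let's trace through this code step by step.

Initialize: product = 1
Entering loop: for i in range(1, 6):

After execution: product = 720
720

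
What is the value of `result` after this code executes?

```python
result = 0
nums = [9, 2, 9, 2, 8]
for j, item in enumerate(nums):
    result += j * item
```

Let's trace through this code step by step.

Initialize: result = 0
Initialize: nums = [9, 2, 9, 2, 8]
Entering loop: for j, item in enumerate(nums):

After execution: result = 58
58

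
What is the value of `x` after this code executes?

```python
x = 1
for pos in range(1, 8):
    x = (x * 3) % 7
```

Let's trace through this code step by step.

Initialize: x = 1
Entering loop: for pos in range(1, 8):

After execution: x = 3
3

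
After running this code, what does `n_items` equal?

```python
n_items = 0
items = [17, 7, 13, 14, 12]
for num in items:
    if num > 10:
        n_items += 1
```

Let's trace through this code step by step.

Initialize: n_items = 0
Initialize: items = [17, 7, 13, 14, 12]
Entering loop: for num in items:

After execution: n_items = 4
4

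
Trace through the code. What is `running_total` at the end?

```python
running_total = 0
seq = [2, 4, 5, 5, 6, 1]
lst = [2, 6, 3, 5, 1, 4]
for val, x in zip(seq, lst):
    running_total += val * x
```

Let's trace through this code step by step.

Initialize: running_total = 0
Initialize: seq = [2, 4, 5, 5, 6, 1]
Initialize: lst = [2, 6, 3, 5, 1, 4]
Entering loop: for val, x in zip(seq, lst):

After execution: running_total = 78
78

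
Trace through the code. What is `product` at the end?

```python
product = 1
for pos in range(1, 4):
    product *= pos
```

Let's trace through this code step by step.

Initialize: product = 1
Entering loop: for pos in range(1, 4):

After execution: product = 6
6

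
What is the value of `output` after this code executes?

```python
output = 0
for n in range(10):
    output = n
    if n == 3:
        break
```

Let's trace through this code step by step.

Initialize: output = 0
Entering loop: for n in range(10):

After execution: output = 3
3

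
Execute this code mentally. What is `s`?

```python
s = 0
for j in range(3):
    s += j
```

Let's trace through this code step by step.

Initialize: s = 0
Entering loop: for j in range(3):

After execution: s = 3
3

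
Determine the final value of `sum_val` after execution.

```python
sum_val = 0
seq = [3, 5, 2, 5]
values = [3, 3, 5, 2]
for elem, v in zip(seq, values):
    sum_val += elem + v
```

Let's trace through this code step by step.

Initialize: sum_val = 0
Initialize: seq = [3, 5, 2, 5]
Initialize: values = [3, 3, 5, 2]
Entering loop: for elem, v in zip(seq, values):

After execution: sum_val = 28
28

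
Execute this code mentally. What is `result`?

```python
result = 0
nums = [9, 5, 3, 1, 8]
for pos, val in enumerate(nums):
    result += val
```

Let's trace through this code step by step.

Initialize: result = 0
Initialize: nums = [9, 5, 3, 1, 8]
Entering loop: for pos, val in enumerate(nums):

After execution: result = 26
26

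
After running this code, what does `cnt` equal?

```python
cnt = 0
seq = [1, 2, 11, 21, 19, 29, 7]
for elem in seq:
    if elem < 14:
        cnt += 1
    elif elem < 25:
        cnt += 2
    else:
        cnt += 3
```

Let's trace through this code step by step.

Initialize: cnt = 0
Initialize: seq = [1, 2, 11, 21, 19, 29, 7]
Entering loop: for elem in seq:

After execution: cnt = 11
11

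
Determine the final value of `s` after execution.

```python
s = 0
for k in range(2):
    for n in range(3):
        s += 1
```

Let's trace through this code step by step.

Initialize: s = 0
Entering loop: for k in range(2):

After execution: s = 6
6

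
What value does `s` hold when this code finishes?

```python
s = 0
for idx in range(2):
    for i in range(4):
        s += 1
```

Let's trace through this code step by step.

Initialize: s = 0
Entering loop: for idx in range(2):

After execution: s = 8
8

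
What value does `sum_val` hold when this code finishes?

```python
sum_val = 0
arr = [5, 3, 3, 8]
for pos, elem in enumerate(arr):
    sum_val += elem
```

Let's trace through this code step by step.

Initialize: sum_val = 0
Initialize: arr = [5, 3, 3, 8]
Entering loop: for pos, elem in enumerate(arr):

After execution: sum_val = 19
19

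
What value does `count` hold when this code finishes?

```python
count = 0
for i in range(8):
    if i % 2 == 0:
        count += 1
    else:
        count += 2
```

Let's trace through this code step by step.

Initialize: count = 0
Entering loop: for i in range(8):

After execution: count = 12
12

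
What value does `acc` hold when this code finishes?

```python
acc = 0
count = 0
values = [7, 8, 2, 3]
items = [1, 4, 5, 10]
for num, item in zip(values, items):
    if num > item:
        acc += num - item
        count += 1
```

Let's trace through this code step by step.

Initialize: acc = 0
Initialize: count = 0
Initialize: values = [7, 8, 2, 3]
Initialize: items = [1, 4, 5, 10]
Entering loop: for num, item in zip(values, items):

After execution: acc = 10
10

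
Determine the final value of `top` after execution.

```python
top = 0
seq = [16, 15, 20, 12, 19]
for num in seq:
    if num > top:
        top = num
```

Let's trace through this code step by step.

Initialize: top = 0
Initialize: seq = [16, 15, 20, 12, 19]
Entering loop: for num in seq:

After execution: top = 20
20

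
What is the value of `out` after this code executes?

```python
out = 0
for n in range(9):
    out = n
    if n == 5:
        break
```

Let's trace through this code step by step.

Initialize: out = 0
Entering loop: for n in range(9):

After execution: out = 5
5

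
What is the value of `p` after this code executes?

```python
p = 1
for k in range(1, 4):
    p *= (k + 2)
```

Let's trace through this code step by step.

Initialize: p = 1
Entering loop: for k in range(1, 4):

After execution: p = 60
60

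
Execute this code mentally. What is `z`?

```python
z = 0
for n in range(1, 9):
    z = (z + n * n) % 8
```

Let's trace through this code step by step.

Initialize: z = 0
Entering loop: for n in range(1, 9):

After execution: z = 4
4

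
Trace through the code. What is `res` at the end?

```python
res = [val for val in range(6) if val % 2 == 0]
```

Let's trace through this code step by step.

Initialize: res = [val for val in range(6) if val % 2 == 0]

After execution: res = [0, 2, 4]
[0, 2, 4]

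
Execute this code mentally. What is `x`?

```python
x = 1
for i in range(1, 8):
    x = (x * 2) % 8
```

Let's trace through this code step by step.

Initialize: x = 1
Entering loop: for i in range(1, 8):

After execution: x = 0
0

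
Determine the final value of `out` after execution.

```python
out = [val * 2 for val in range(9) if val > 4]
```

Let's trace through this code step by step.

Initialize: out = [val * 2 for val in range(9) if val > 4]

After execution: out = [10, 12, 14, 16]
[10, 12, 14, 16]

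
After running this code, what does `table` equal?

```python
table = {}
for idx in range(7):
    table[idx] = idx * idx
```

Let's trace through this code step by step.

Initialize: table = {}
Entering loop: for idx in range(7):

After execution: table = {0: 0, 1: 1, 2: 4, 3: 9, 4: 16, 5: 25, 6: 36}
{0: 0, 1: 1, 2: 4, 3: 9, 4: 16, 5: 25, 6: 36}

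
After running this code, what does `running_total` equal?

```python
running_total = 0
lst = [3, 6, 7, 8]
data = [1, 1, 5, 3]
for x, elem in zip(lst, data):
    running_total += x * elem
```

Let's trace through this code step by step.

Initialize: running_total = 0
Initialize: lst = [3, 6, 7, 8]
Initialize: data = [1, 1, 5, 3]
Entering loop: for x, elem in zip(lst, data):

After execution: running_total = 68
68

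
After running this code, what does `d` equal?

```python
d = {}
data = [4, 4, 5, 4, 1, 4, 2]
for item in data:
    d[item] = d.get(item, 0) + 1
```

Let's trace through this code step by step.

Initialize: d = {}
Initialize: data = [4, 4, 5, 4, 1, 4, 2]
Entering loop: for item in data:

After execution: d = {4: 4, 5: 1, 1: 1, 2: 1}
{4: 4, 5: 1, 1: 1, 2: 1}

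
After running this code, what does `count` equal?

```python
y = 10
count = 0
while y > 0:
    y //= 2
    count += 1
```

Let's trace through this code step by step.

Initialize: y = 10
Initialize: count = 0
Entering loop: while y > 0:

After execution: count = 4
4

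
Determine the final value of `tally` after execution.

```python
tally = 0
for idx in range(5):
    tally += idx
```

Let's trace through this code step by step.

Initialize: tally = 0
Entering loop: for idx in range(5):

After execution: tally = 10
10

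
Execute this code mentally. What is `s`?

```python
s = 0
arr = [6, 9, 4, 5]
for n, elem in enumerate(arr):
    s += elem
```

Let's trace through this code step by step.

Initialize: s = 0
Initialize: arr = [6, 9, 4, 5]
Entering loop: for n, elem in enumerate(arr):

After execution: s = 24
24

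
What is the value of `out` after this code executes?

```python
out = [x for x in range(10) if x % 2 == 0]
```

Let's trace through this code step by step.

Initialize: out = [x for x in range(10) if x % 2 == 0]

After execution: out = [0, 2, 4, 6, 8]
[0, 2, 4, 6, 8]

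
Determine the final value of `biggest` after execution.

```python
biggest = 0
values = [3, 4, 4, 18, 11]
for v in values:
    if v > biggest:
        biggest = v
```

Let's trace through this code step by step.

Initialize: biggest = 0
Initialize: values = [3, 4, 4, 18, 11]
Entering loop: for v in values:

After execution: biggest = 18
18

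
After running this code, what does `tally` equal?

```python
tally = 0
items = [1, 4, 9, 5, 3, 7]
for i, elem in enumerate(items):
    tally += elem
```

Let's trace through this code step by step.

Initialize: tally = 0
Initialize: items = [1, 4, 9, 5, 3, 7]
Entering loop: for i, elem in enumerate(items):

After execution: tally = 29
29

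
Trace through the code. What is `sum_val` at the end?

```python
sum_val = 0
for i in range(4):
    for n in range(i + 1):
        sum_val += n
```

Let's trace through this code step by step.

Initialize: sum_val = 0
Entering loop: for i in range(4):

After execution: sum_val = 10
10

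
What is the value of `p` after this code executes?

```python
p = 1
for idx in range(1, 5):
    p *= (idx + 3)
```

Let's trace through this code step by step.

Initialize: p = 1
Entering loop: for idx in range(1, 5):

After execution: p = 840
840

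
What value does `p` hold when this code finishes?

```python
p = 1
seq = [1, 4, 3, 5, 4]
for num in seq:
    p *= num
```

Let's trace through this code step by step.

Initialize: p = 1
Initialize: seq = [1, 4, 3, 5, 4]
Entering loop: for num in seq:

After execution: p = 240
240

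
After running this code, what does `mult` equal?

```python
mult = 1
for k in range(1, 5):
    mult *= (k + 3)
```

Let's trace through this code step by step.

Initialize: mult = 1
Entering loop: for k in range(1, 5):

After execution: mult = 840
840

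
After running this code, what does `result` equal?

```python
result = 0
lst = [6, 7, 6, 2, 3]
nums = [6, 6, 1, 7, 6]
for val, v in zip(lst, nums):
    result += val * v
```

Let's trace through this code step by step.

Initialize: result = 0
Initialize: lst = [6, 7, 6, 2, 3]
Initialize: nums = [6, 6, 1, 7, 6]
Entering loop: for val, v in zip(lst, nums):

After execution: result = 116
116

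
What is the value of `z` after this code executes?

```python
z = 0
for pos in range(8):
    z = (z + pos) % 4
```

Let's trace through this code step by step.

Initialize: z = 0
Entering loop: for pos in range(8):

After execution: z = 0
0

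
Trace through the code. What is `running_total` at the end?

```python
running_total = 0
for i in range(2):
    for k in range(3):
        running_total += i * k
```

Let's trace through this code step by step.

Initialize: running_total = 0
Entering loop: for i in range(2):

After execution: running_total = 3
3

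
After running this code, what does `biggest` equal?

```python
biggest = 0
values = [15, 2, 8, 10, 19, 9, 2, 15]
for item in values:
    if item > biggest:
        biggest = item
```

Let's trace through this code step by step.

Initialize: biggest = 0
Initialize: values = [15, 2, 8, 10, 19, 9, 2, 15]
Entering loop: for item in values:

After execution: biggest = 19
19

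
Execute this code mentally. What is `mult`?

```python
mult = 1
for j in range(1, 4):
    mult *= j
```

Let's trace through this code step by step.

Initialize: mult = 1
Entering loop: for j in range(1, 4):

After execution: mult = 6
6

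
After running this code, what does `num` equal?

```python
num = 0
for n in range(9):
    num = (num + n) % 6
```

Let's trace through this code step by step.

Initialize: num = 0
Entering loop: for n in range(9):

After execution: num = 0
0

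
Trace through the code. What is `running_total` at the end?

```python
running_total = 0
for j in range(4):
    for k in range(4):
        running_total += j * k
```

Let's trace through this code step by step.

Initialize: running_total = 0
Entering loop: for j in range(4):

After execution: running_total = 36
36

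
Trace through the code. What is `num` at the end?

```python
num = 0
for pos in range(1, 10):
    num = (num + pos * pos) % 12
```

Let's trace through this code step by step.

Initialize: num = 0
Entering loop: for pos in range(1, 10):

After execution: num = 9
9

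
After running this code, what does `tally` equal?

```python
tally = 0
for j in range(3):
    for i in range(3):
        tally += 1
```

Let's trace through this code step by step.

Initialize: tally = 0
Entering loop: for j in range(3):

After execution: tally = 9
9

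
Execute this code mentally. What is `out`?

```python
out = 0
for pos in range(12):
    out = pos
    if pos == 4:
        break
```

Let's trace through this code step by step.

Initialize: out = 0
Entering loop: for pos in range(12):

After execution: out = 4
4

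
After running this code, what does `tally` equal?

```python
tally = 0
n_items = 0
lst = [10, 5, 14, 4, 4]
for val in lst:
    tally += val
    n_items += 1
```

Let's trace through this code step by step.

Initialize: tally = 0
Initialize: n_items = 0
Initialize: lst = [10, 5, 14, 4, 4]
Entering loop: for val in lst:

After execution: tally = 37
37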